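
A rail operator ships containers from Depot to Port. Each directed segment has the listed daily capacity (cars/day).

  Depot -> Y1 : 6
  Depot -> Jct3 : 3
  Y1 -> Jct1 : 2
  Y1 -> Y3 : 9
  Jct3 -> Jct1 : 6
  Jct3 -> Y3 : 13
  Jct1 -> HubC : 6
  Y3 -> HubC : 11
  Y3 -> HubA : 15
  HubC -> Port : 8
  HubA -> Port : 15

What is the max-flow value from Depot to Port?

Augment Depot→Y1→Jct1→HubC→Port: bottleneck 2, flow now 2.
Augment Depot→Y1→Y3→HubC→Port: bottleneck 4, flow now 6.
Augment Depot→Jct3→Jct1→HubC→Port: bottleneck 2, flow now 8.
Augment Depot→Jct3→Y3→HubA→Port: bottleneck 1, flow now 9.
No augmenting path remains; maximum flow = 9.
In the residual graph, reachable from Depot: {Depot}.
Min-cut edges: Depot→Y1 (6), Depot→Jct3 (3); capacity 6 + 3 = 9.
This cut is saturated, so no flow can exceed 9.

9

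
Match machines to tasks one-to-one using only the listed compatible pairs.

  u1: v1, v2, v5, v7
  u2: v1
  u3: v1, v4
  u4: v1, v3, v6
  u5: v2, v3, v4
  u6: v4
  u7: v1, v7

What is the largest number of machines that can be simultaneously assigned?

Unit-capacity flow: source→left, listed edges, right→sink; max matching = max flow.
Augmenting path u1→v1 (+1); matched 1.
Augmenting path u3→v4 (+1); matched 2.
Augmenting path u4→v3 (+1); matched 3.
Augmenting path u5→v2 (+1); matched 4.
Augmenting path u7→v7 (+1); matched 5.
Augmenting path u2→v1→u1→v5 (+1); matched 6.
No augmenting path remains; maximum matching = 6.
König certificate: {u1, u4, u5, u7, v1, v4} is a vertex cover of size 6 (every listed pair touches it), so no matching can be larger.

6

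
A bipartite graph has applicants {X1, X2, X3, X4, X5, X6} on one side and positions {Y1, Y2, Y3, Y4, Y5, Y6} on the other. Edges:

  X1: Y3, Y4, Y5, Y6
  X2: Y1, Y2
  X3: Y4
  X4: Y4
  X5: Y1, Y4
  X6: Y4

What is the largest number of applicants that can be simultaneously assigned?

4

Unit-capacity flow: source→left, listed edges, right→sink; max matching = max flow.
Augmenting path X1→Y3 (+1); matched 1.
Augmenting path X2→Y1 (+1); matched 2.
Augmenting path X3→Y4 (+1); matched 3.
Augmenting path X5→Y1→X2→Y2 (+1); matched 4.
No augmenting path remains; maximum matching = 4.
König certificate: {X1, X2, X5, Y4} is a vertex cover of size 4 (every listed pair touches it), so no matching can be larger.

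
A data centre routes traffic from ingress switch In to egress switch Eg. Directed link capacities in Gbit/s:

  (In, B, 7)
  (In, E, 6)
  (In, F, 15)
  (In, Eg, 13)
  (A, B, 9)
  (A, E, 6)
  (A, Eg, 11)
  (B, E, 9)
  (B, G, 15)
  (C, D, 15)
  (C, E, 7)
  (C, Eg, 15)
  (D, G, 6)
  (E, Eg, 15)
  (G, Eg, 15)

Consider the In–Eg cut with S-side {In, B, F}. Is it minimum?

No — its capacity is 43, but the minimum cut has capacity 26.

Given cut capacity: 6 + 13 + 9 + 15 = 43.
Augment In→Eg: bottleneck 13, flow now 13.
Augment In→E→Eg: bottleneck 6, flow now 19.
Augment In→B→E→Eg: bottleneck 7, flow now 26.
No augmenting path remains; maximum flow = 26.
In the residual graph, reachable from In: {In, F}.
Min-cut edges: In→B (7), In→E (6), In→Eg (13); capacity 7 + 6 + 13 = 26.
Cut capacity 43 exceeds the max flow 26, so it is not minimum.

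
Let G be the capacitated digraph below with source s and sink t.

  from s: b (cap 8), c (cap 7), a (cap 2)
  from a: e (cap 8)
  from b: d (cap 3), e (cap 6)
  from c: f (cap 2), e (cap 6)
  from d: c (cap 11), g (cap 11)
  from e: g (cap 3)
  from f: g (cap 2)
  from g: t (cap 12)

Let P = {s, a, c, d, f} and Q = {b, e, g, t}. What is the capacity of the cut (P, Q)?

Edges leaving {s, a, c, d, f}: s→b (8), a→e (8), c→e (6), d→g (11), f→g (2).
Cut capacity = 8 + 8 + 6 + 11 + 2 = 35.

35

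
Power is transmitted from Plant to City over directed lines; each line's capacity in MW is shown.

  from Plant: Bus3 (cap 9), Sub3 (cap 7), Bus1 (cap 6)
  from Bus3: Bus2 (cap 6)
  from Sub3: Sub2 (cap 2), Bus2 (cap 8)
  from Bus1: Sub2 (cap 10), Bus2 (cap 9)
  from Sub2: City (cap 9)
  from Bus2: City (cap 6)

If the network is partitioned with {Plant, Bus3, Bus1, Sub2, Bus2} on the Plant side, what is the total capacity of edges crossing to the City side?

22

Edges leaving {Plant, Bus3, Bus1, Sub2, Bus2}: Plant→Sub3 (7), Sub2→City (9), Bus2→City (6).
Cut capacity = 7 + 9 + 6 = 22.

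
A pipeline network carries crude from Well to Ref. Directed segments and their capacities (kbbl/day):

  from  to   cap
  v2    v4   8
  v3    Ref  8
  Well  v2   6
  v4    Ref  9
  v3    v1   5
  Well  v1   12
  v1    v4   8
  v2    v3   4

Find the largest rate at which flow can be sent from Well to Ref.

Augment Well→v1→v4→Ref: bottleneck 8, flow now 8.
Augment Well→v2→v3→Ref: bottleneck 4, flow now 12.
Augment Well→v2→v4→Ref: bottleneck 1, flow now 13.
No augmenting path remains; maximum flow = 13.
In the residual graph, reachable from Well: {Well, v1, v2, v4}.
Min-cut edges: v2→v3 (4), v4→Ref (9); capacity 4 + 9 = 13.
This cut is saturated, so no flow can exceed 13.

13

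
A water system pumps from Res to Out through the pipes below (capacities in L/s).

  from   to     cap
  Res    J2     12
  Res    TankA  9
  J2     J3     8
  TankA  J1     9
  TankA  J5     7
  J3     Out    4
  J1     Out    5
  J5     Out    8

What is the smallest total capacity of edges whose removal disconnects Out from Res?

Augment Res→J2→J3→Out: bottleneck 4, flow now 4.
Augment Res→TankA→J1→Out: bottleneck 5, flow now 9.
Augment Res→TankA→J5→Out: bottleneck 4, flow now 13.
No augmenting path remains; maximum flow = 13.
By max-flow min-cut, the minimum cut capacity equals the max flow.
In the residual graph, reachable from Res: {Res, J2, J3}.
Min-cut edges: Res→TankA (9), J3→Out (4); capacity 9 + 4 = 13.

13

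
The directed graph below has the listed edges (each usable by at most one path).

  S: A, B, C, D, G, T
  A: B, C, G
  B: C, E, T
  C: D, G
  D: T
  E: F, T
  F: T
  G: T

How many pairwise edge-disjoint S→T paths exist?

Assign every edge capacity 1; by Menger, the answer equals the max flow.
Path S→T (+1); total 1.
Path S→B→T (+1); total 2.
Path S→D→T (+1); total 3.
Path S→G→T (+1); total 4.
Path S→A→B→E→T (+1); total 5.
No residual S→T path; max flow = 5.
Certifying cut of size 5: {D→T, G→T, S→A, S→B, S→T}.

5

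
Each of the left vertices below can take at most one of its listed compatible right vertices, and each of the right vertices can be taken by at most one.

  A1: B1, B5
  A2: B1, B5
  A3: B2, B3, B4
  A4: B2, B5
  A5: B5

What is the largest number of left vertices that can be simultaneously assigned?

4

Unit-capacity flow: source→left, listed edges, right→sink; max matching = max flow.
Augmenting path A1→B1 (+1); matched 1.
Augmenting path A2→B5 (+1); matched 2.
Augmenting path A3→B2 (+1); matched 3.
Augmenting path A4→B2→A3→B3 (+1); matched 4.
No augmenting path remains; maximum matching = 4.
König certificate: {A3, A4, B1, B5} is a vertex cover of size 4 (every listed pair touches it), so no matching can be larger.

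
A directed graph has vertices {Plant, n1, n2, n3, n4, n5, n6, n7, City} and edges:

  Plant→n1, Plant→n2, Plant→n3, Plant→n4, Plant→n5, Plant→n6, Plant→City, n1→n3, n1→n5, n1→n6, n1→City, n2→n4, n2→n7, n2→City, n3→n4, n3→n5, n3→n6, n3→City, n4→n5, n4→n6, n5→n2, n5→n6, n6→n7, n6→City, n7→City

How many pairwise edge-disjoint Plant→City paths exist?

Assign every edge capacity 1; by Menger, the answer equals the max flow.
Path Plant→City (+1); total 1.
Path Plant→n1→City (+1); total 2.
Path Plant→n2→City (+1); total 3.
Path Plant→n3→City (+1); total 4.
Path Plant→n6→City (+1); total 5.
Path Plant→n4→n6→n7→City (+1); total 6.
No residual Plant→City path; max flow = 6.
Certifying cut of size 6: {Plant→City, Plant→n1, Plant→n3, n2→City, n6→City, n7→City}.

6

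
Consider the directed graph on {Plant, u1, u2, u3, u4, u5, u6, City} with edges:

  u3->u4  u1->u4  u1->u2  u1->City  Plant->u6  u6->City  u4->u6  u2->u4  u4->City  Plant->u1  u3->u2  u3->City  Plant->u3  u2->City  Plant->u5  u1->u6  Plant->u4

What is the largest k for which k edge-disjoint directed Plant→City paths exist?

4

Assign every edge capacity 1; by Menger, the answer equals the max flow.
Path Plant→u1→City (+1); total 1.
Path Plant→u3→City (+1); total 2.
Path Plant→u4→City (+1); total 3.
Path Plant→u6→City (+1); total 4.
No residual Plant→City path; max flow = 4.
Certifying cut of size 4: {Plant→u1, Plant→u3, Plant→u4, Plant→u6}.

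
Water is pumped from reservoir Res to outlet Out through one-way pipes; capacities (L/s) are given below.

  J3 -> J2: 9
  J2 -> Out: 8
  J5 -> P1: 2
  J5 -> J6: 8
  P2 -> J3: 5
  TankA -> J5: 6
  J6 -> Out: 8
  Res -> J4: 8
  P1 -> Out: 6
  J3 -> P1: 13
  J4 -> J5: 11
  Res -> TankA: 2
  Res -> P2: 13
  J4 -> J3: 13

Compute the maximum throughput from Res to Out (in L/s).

15

Augment Res→P2→J3→J2→Out: bottleneck 5, flow now 5.
Augment Res→TankA→J5→J6→Out: bottleneck 2, flow now 7.
Augment Res→J4→J5→J6→Out: bottleneck 6, flow now 13.
Augment Res→J4→J5→P1→Out: bottleneck 2, flow now 15.
No augmenting path remains; maximum flow = 15.
In the residual graph, reachable from Res: {Res, P2}.
Min-cut edges: Res→TankA (2), Res→J4 (8), P2→J3 (5); capacity 2 + 8 + 5 = 15.
This cut is saturated, so no flow can exceed 15.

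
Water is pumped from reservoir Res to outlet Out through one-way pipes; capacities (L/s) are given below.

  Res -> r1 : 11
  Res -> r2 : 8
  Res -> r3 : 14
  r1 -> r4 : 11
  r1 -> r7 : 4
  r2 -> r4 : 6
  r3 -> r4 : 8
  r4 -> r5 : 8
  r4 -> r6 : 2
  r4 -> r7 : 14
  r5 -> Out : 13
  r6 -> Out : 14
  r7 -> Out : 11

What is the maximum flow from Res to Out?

Augment Res→r1→r7→Out: bottleneck 4, flow now 4.
Augment Res→r1→r4→r5→Out: bottleneck 7, flow now 11.
Augment Res→r2→r4→r5→Out: bottleneck 1, flow now 12.
Augment Res→r2→r4→r6→Out: bottleneck 2, flow now 14.
Augment Res→r2→r4→r7→Out: bottleneck 3, flow now 17.
Augment Res→r3→r4→r7→Out: bottleneck 4, flow now 21.
No augmenting path remains; maximum flow = 21.
In the residual graph, reachable from Res: {Res, r1, r2, r3, r4, r7}.
Min-cut edges: r4→r5 (8), r4→r6 (2), r7→Out (11); capacity 8 + 2 + 11 = 21.
This cut is saturated, so no flow can exceed 21.

21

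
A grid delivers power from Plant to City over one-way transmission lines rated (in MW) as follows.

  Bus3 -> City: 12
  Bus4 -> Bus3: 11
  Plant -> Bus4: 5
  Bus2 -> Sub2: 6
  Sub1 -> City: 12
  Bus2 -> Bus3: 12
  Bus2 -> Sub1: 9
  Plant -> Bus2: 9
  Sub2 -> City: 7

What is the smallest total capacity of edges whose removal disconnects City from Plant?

14

Augment Plant→Bus4→Bus3→City: bottleneck 5, flow now 5.
Augment Plant→Bus2→Sub2→City: bottleneck 6, flow now 11.
Augment Plant→Bus2→Sub1→City: bottleneck 3, flow now 14.
No augmenting path remains; maximum flow = 14.
By max-flow min-cut, the minimum cut capacity equals the max flow.
In the residual graph, reachable from Plant: {Plant}.
Min-cut edges: Plant→Bus4 (5), Plant→Bus2 (9); capacity 5 + 9 = 14.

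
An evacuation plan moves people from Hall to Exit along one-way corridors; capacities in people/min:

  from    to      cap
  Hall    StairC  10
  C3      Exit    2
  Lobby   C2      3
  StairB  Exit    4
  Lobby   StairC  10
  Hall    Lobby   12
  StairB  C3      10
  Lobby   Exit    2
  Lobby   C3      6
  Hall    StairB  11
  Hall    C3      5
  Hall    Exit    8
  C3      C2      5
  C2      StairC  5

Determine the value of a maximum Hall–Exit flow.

Augment Hall→Exit: bottleneck 8, flow now 8.
Augment Hall→StairB→Exit: bottleneck 4, flow now 12.
Augment Hall→Lobby→Exit: bottleneck 2, flow now 14.
Augment Hall→C3→Exit: bottleneck 2, flow now 16.
No augmenting path remains; maximum flow = 16.
In the residual graph, reachable from Hall: {Hall, StairB, Lobby, C3, C2, StairC}.
Min-cut edges: Hall→Exit (8), StairB→Exit (4), Lobby→Exit (2), C3→Exit (2); capacity 8 + 4 + 2 + 2 = 16.
This cut is saturated, so no flow can exceed 16.

16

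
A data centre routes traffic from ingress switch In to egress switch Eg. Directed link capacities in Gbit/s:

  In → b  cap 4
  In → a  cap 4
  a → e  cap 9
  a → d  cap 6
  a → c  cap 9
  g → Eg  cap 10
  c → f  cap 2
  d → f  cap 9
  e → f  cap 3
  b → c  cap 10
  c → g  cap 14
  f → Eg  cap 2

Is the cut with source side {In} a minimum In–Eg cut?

Yes — it is a minimum cut (capacity 8).

Given cut capacity: 4 + 4 = 8.
Augment In→a→c→f→Eg: bottleneck 2, flow now 2.
Augment In→a→c→g→Eg: bottleneck 2, flow now 4.
Augment In→b→c→g→Eg: bottleneck 4, flow now 8.
No augmenting path remains; maximum flow = 8.
Cut capacity 8 equals the max flow, so it is a minimum cut.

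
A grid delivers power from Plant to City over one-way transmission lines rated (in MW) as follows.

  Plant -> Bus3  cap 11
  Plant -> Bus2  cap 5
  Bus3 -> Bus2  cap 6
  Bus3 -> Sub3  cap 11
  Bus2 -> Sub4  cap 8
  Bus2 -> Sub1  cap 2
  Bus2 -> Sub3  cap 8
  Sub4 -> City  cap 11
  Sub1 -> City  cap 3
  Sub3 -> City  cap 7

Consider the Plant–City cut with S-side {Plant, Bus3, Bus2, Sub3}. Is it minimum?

No — its capacity is 17, but the minimum cut has capacity 16.

Given cut capacity: 8 + 2 + 7 = 17.
Augment Plant→Bus3→Sub3→City: bottleneck 7, flow now 7.
Augment Plant→Bus2→Sub4→City: bottleneck 5, flow now 12.
Augment Plant→Bus3→Bus2→Sub4→City: bottleneck 3, flow now 15.
Augment Plant→Bus3→Bus2→Sub1→City: bottleneck 1, flow now 16.
No augmenting path remains; maximum flow = 16.
In the residual graph, reachable from Plant: {Plant}.
Min-cut edges: Plant→Bus3 (11), Plant→Bus2 (5); capacity 11 + 5 = 16.
Cut capacity 17 exceeds the max flow 16, so it is not minimum.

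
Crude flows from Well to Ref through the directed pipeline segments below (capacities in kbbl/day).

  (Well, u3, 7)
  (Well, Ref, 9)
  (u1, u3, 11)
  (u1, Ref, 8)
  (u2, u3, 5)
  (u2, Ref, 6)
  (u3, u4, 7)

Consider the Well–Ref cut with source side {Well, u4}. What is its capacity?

16

Edges leaving {Well, u4}: Well→u3 (7), Well→Ref (9).
Cut capacity = 7 + 9 = 16.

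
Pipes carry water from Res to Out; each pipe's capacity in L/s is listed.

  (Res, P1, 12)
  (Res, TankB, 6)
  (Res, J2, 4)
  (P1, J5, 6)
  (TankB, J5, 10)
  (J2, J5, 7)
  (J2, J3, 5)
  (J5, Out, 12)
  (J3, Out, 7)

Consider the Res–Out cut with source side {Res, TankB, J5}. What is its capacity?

28

Edges leaving {Res, TankB, J5}: Res→P1 (12), Res→J2 (4), J5→Out (12).
Cut capacity = 12 + 4 + 12 = 28.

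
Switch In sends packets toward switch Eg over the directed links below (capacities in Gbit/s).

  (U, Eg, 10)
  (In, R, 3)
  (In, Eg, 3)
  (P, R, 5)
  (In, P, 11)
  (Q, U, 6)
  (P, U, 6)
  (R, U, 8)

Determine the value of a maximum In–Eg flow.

Augment In→Eg: bottleneck 3, flow now 3.
Augment In→P→U→Eg: bottleneck 6, flow now 9.
Augment In→R→U→Eg: bottleneck 3, flow now 12.
Augment In→P→R→U→Eg: bottleneck 1, flow now 13.
No augmenting path remains; maximum flow = 13.
In the residual graph, reachable from In: {In, P, R, U}.
Min-cut edges: In→Eg (3), U→Eg (10); capacity 3 + 10 = 13.
This cut is saturated, so no flow can exceed 13.

13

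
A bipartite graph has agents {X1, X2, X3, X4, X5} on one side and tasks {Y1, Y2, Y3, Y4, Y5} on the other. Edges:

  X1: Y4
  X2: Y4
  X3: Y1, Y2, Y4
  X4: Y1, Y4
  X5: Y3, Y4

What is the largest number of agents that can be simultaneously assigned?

Unit-capacity flow: source→left, listed edges, right→sink; max matching = max flow.
Augmenting path X1→Y4 (+1); matched 1.
Augmenting path X3→Y1 (+1); matched 2.
Augmenting path X5→Y3 (+1); matched 3.
Augmenting path X4→Y1→X3→Y2 (+1); matched 4.
No augmenting path remains; maximum matching = 4.
König certificate: {X3, X4, X5, Y4} is a vertex cover of size 4 (every listed pair touches it), so no matching can be larger.

4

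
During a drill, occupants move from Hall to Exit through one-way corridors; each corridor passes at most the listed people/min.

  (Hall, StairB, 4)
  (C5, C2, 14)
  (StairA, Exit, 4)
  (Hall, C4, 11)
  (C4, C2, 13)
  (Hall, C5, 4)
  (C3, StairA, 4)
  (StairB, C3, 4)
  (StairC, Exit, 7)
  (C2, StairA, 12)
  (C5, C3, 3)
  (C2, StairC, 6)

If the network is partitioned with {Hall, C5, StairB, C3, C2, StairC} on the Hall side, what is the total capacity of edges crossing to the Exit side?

34

Edges leaving {Hall, C5, StairB, C3, C2, StairC}: Hall→C4 (11), C3→StairA (4), C2→StairA (12), StairC→Exit (7).
Cut capacity = 11 + 4 + 12 + 7 = 34.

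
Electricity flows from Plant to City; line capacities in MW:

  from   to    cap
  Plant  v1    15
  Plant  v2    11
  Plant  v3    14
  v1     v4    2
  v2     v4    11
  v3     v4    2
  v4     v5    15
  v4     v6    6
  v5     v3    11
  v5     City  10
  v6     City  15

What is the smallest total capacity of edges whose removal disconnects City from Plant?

Augment Plant→v1→v4→v5→City: bottleneck 2, flow now 2.
Augment Plant→v2→v4→v5→City: bottleneck 8, flow now 10.
Augment Plant→v2→v4→v6→City: bottleneck 3, flow now 13.
Augment Plant→v3→v4→v6→City: bottleneck 2, flow now 15.
No augmenting path remains; maximum flow = 15.
By max-flow min-cut, the minimum cut capacity equals the max flow.
In the residual graph, reachable from Plant: {Plant, v1, v3}.
Min-cut edges: Plant→v2 (11), v1→v4 (2), v3→v4 (2); capacity 11 + 2 + 2 = 15.

15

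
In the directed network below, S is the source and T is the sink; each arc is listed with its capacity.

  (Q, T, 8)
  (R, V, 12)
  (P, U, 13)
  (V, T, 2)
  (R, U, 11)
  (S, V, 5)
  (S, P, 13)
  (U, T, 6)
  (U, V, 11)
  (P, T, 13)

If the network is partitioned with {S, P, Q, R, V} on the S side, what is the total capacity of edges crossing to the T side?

Edges leaving {S, P, Q, R, V}: P→U (13), P→T (13), Q→T (8), R→U (11), V→T (2).
Cut capacity = 13 + 13 + 8 + 11 + 2 = 47.

47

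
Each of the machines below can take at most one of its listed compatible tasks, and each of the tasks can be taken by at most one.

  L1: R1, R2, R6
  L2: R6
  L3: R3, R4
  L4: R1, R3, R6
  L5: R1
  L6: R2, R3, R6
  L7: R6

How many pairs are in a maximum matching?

5

Unit-capacity flow: source→left, listed edges, right→sink; max matching = max flow.
Augmenting path L1→R1 (+1); matched 1.
Augmenting path L2→R6 (+1); matched 2.
Augmenting path L3→R3 (+1); matched 3.
Augmenting path L6→R2 (+1); matched 4.
Augmenting path L4→R3→L3→R4 (+1); matched 5.
No augmenting path remains; maximum matching = 5.
König certificate: {L3, R1, R2, R3, R6} is a vertex cover of size 5 (every listed pair touches it), so no matching can be larger.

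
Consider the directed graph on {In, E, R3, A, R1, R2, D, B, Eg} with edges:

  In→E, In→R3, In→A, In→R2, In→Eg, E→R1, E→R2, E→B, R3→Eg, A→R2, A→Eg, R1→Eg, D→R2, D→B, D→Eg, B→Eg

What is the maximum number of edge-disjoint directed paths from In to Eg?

Assign every edge capacity 1; by Menger, the answer equals the max flow.
Path In→Eg (+1); total 1.
Path In→R3→Eg (+1); total 2.
Path In→A→Eg (+1); total 3.
Path In→E→R1→Eg (+1); total 4.
No residual In→Eg path; max flow = 4.
Certifying cut of size 4: {In→A, In→E, In→Eg, In→R3}.

4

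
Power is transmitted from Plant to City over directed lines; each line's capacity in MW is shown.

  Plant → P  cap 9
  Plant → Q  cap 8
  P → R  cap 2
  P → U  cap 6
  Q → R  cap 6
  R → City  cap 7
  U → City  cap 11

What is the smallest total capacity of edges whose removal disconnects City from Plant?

13

Augment Plant→P→R→City: bottleneck 2, flow now 2.
Augment Plant→P→U→City: bottleneck 6, flow now 8.
Augment Plant→Q→R→City: bottleneck 5, flow now 13.
No augmenting path remains; maximum flow = 13.
By max-flow min-cut, the minimum cut capacity equals the max flow.
In the residual graph, reachable from Plant: {Plant, P, Q, R}.
Min-cut edges: P→U (6), R→City (7); capacity 6 + 7 = 13.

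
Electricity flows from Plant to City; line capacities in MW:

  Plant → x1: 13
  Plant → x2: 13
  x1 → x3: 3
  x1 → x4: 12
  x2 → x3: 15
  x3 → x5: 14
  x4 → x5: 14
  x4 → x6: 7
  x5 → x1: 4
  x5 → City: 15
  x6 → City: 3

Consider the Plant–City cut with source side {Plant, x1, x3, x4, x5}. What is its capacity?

Edges leaving {Plant, x1, x3, x4, x5}: Plant→x2 (13), x4→x6 (7), x5→City (15).
Cut capacity = 13 + 7 + 15 = 35.

35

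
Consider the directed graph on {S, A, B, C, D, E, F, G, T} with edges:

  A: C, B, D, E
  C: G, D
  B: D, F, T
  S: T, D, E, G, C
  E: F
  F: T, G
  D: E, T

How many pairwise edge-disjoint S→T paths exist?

Assign every edge capacity 1; by Menger, the answer equals the max flow.
Path S→T (+1); total 1.
Path S→D→T (+1); total 2.
Path S→E→F→T (+1); total 3.
No residual S→T path; max flow = 3.
Certifying cut of size 3: {D→T, E→F, S→T}.

3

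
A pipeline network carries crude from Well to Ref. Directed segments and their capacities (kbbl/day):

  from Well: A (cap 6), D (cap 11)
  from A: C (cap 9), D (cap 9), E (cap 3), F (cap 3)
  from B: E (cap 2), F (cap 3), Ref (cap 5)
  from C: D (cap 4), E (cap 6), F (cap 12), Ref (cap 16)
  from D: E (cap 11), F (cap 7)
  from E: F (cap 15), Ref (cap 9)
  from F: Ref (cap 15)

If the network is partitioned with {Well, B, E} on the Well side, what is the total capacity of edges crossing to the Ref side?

Edges leaving {Well, B, E}: Well→A (6), Well→D (11), B→F (3), B→Ref (5), E→F (15), E→Ref (9).
Cut capacity = 6 + 11 + 3 + 5 + 15 + 9 = 49.

49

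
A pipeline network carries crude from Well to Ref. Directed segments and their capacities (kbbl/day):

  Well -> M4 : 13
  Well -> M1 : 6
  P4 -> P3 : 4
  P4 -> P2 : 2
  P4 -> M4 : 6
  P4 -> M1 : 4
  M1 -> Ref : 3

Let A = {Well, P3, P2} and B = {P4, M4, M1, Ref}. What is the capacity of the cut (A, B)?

Edges leaving {Well, P3, P2}: Well→M4 (13), Well→M1 (6).
Cut capacity = 13 + 6 = 19.

19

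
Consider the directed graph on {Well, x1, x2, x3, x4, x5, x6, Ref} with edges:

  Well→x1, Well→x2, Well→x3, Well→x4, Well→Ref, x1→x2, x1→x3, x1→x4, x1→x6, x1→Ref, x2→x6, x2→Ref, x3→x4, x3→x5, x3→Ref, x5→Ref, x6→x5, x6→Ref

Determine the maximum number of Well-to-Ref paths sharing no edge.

Assign every edge capacity 1; by Menger, the answer equals the max flow.
Path Well→Ref (+1); total 1.
Path Well→x1→Ref (+1); total 2.
Path Well→x2→Ref (+1); total 3.
Path Well→x3→Ref (+1); total 4.
No residual Well→Ref path; max flow = 4.
Certifying cut of size 4: {Well→Ref, Well→x1, Well→x2, Well→x3}.

4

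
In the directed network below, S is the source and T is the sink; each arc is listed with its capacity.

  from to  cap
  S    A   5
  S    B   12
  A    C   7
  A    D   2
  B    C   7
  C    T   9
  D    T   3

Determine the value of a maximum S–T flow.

Augment S→A→C→T: bottleneck 5, flow now 5.
Augment S→B→C→T: bottleneck 4, flow now 9.
Augment S→B→C→A→D→T: bottleneck 2, flow now 11. (uses reverse residual edge)
No augmenting path remains; maximum flow = 11.
In the residual graph, reachable from S: {S, A, B, C}.
Min-cut edges: A→D (2), C→T (9); capacity 2 + 9 = 11.
This cut is saturated, so no flow can exceed 11.

11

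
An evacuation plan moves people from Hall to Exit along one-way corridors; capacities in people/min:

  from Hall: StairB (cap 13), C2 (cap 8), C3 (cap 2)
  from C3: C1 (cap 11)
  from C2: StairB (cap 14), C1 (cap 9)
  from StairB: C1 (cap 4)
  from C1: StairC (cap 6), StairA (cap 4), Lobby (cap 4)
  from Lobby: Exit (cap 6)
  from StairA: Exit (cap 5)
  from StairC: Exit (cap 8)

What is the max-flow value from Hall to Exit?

Augment Hall→C3→C1→Lobby→Exit: bottleneck 2, flow now 2.
Augment Hall→C2→C1→Lobby→Exit: bottleneck 2, flow now 4.
Augment Hall→C2→C1→StairA→Exit: bottleneck 4, flow now 8.
Augment Hall→C2→C1→StairC→Exit: bottleneck 2, flow now 10.
Augment Hall→StairB→C1→StairC→Exit: bottleneck 4, flow now 14.
No augmenting path remains; maximum flow = 14.
In the residual graph, reachable from Hall: {Hall, StairB}.
Min-cut edges: Hall→C3 (2), Hall→C2 (8), StairB→C1 (4); capacity 2 + 8 + 4 = 14.
This cut is saturated, so no flow can exceed 14.

14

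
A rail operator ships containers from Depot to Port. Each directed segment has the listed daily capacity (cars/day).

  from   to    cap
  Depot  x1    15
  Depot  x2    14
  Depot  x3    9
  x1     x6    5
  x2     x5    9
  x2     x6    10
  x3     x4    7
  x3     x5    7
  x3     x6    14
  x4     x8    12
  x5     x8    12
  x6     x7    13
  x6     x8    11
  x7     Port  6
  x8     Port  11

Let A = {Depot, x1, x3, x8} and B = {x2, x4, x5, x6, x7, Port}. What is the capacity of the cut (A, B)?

Edges leaving {Depot, x1, x3, x8}: Depot→x2 (14), x1→x6 (5), x3→x4 (7), x3→x5 (7), x3→x6 (14), x8→Port (11).
Cut capacity = 14 + 5 + 7 + 7 + 14 + 11 = 58.

58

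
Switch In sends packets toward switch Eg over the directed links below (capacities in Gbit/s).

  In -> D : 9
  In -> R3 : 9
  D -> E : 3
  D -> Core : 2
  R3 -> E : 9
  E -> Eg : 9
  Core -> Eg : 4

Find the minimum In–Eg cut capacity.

11

Augment In→D→E→Eg: bottleneck 3, flow now 3.
Augment In→D→Core→Eg: bottleneck 2, flow now 5.
Augment In→R3→E→Eg: bottleneck 6, flow now 11.
No augmenting path remains; maximum flow = 11.
By max-flow min-cut, the minimum cut capacity equals the max flow.
In the residual graph, reachable from In: {In, D, R3, E}.
Min-cut edges: D→Core (2), E→Eg (9); capacity 2 + 9 = 11.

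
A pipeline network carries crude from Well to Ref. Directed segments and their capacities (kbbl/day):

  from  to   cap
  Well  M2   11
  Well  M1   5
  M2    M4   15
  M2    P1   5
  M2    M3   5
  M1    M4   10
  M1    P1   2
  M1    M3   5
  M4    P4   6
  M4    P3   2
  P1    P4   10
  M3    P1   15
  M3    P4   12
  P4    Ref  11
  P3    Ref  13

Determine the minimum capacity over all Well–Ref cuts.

Augment Well→M2→M4→P4→Ref: bottleneck 6, flow now 6.
Augment Well→M2→M4→P3→Ref: bottleneck 2, flow now 8.
Augment Well→M2→P1→P4→Ref: bottleneck 3, flow now 11.
Augment Well→M1→P1→P4→Ref: bottleneck 2, flow now 13.
No augmenting path remains; maximum flow = 13.
By max-flow min-cut, the minimum cut capacity equals the max flow.
In the residual graph, reachable from Well: {Well, M2, M1, M4, P1, M3, P4}.
Min-cut edges: M4→P3 (2), P4→Ref (11); capacity 2 + 11 = 13.

13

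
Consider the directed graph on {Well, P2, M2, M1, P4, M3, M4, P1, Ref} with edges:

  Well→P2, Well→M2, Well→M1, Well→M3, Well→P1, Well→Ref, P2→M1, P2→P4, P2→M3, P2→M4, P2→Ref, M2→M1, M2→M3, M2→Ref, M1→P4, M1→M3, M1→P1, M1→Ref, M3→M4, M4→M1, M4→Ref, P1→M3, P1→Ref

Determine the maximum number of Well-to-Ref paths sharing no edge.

Assign every edge capacity 1; by Menger, the answer equals the max flow.
Path Well→Ref (+1); total 1.
Path Well→P2→Ref (+1); total 2.
Path Well→M2→Ref (+1); total 3.
Path Well→M1→Ref (+1); total 4.
Path Well→P1→Ref (+1); total 5.
Path Well→M3→M4→Ref (+1); total 6.
No residual Well→Ref path; max flow = 6.
Certifying cut of size 6: {Well→M1, Well→M2, Well→M3, Well→P1, Well→P2, Well→Ref}.

6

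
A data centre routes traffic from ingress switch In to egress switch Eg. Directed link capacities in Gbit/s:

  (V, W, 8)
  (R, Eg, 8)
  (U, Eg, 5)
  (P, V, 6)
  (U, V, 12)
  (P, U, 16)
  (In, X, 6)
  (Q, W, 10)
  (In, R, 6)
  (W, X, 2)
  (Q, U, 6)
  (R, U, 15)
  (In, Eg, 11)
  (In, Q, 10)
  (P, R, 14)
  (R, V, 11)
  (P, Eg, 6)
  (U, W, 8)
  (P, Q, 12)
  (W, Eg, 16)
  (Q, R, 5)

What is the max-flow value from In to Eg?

27

Augment In→Eg: bottleneck 11, flow now 11.
Augment In→R→Eg: bottleneck 6, flow now 17.
Augment In→Q→R→Eg: bottleneck 2, flow now 19.
Augment In→Q→U→Eg: bottleneck 5, flow now 24.
Augment In→Q→W→Eg: bottleneck 3, flow now 27.
No augmenting path remains; maximum flow = 27.
In the residual graph, reachable from In: {In, X}.
Min-cut edges: In→Q (10), In→R (6), In→Eg (11); capacity 10 + 6 + 11 = 27.
This cut is saturated, so no flow can exceed 27.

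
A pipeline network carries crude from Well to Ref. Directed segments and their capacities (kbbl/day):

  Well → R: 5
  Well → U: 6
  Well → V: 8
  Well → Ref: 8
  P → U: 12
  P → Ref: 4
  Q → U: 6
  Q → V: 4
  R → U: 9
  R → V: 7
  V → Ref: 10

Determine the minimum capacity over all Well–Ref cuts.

18

Augment Well→Ref: bottleneck 8, flow now 8.
Augment Well→V→Ref: bottleneck 8, flow now 16.
Augment Well→R→V→Ref: bottleneck 2, flow now 18.
No augmenting path remains; maximum flow = 18.
By max-flow min-cut, the minimum cut capacity equals the max flow.
In the residual graph, reachable from Well: {Well, R, U, V}.
Min-cut edges: Well→Ref (8), V→Ref (10); capacity 8 + 10 = 18.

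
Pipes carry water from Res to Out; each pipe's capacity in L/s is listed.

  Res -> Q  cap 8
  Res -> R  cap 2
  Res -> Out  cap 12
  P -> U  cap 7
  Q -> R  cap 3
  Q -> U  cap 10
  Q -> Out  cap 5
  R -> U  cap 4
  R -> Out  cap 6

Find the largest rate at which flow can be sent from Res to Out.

Augment Res→Out: bottleneck 12, flow now 12.
Augment Res→Q→Out: bottleneck 5, flow now 17.
Augment Res→R→Out: bottleneck 2, flow now 19.
Augment Res→Q→R→Out: bottleneck 3, flow now 22.
No augmenting path remains; maximum flow = 22.
In the residual graph, reachable from Res: {Res}.
Min-cut edges: Res→Q (8), Res→R (2), Res→Out (12); capacity 8 + 2 + 12 = 22.
This cut is saturated, so no flow can exceed 22.

22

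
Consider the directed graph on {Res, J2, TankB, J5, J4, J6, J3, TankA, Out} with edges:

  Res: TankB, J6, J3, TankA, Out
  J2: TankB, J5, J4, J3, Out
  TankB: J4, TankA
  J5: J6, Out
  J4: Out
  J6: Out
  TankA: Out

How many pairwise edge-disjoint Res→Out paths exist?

4

Assign every edge capacity 1; by Menger, the answer equals the max flow.
Path Res→Out (+1); total 1.
Path Res→J6→Out (+1); total 2.
Path Res→TankA→Out (+1); total 3.
Path Res→TankB→J4→Out (+1); total 4.
No residual Res→Out path; max flow = 4.
Certifying cut of size 4: {Res→J6, Res→Out, Res→TankA, Res→TankB}.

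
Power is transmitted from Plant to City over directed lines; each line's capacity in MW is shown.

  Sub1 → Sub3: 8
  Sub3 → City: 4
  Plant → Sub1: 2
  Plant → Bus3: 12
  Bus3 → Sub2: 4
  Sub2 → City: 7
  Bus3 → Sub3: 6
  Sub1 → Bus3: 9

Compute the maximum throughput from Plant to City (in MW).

Augment Plant→Sub1→Sub3→City: bottleneck 2, flow now 2.
Augment Plant→Bus3→Sub3→City: bottleneck 2, flow now 4.
Augment Plant→Bus3→Sub2→City: bottleneck 4, flow now 8.
No augmenting path remains; maximum flow = 8.
In the residual graph, reachable from Plant: {Plant, Sub1, Bus3, Sub3}.
Min-cut edges: Bus3→Sub2 (4), Sub3→City (4); capacity 4 + 4 = 8.
This cut is saturated, so no flow can exceed 8.

8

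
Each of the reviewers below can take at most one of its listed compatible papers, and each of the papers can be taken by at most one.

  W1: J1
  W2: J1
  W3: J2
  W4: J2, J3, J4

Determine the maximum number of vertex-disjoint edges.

Unit-capacity flow: source→left, listed edges, right→sink; max matching = max flow.
Augmenting path W1→J1 (+1); matched 1.
Augmenting path W3→J2 (+1); matched 2.
Augmenting path W4→J3 (+1); matched 3.
No augmenting path remains; maximum matching = 3.
König certificate: {W3, W4, J1} is a vertex cover of size 3 (every listed pair touches it), so no matching can be larger.

3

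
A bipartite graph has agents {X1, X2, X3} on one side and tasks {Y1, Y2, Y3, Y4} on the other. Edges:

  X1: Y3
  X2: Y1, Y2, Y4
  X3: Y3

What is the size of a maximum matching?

2

Unit-capacity flow: source→left, listed edges, right→sink; max matching = max flow.
Augmenting path X1→Y3 (+1); matched 1.
Augmenting path X2→Y1 (+1); matched 2.
No augmenting path remains; maximum matching = 2.
König certificate: {X2, Y3} is a vertex cover of size 2 (every listed pair touches it), so no matching can be larger.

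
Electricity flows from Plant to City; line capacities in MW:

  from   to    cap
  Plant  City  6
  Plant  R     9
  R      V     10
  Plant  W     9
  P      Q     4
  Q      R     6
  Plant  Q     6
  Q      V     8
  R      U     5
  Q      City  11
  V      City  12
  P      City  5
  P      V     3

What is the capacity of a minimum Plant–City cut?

Augment Plant→City: bottleneck 6, flow now 6.
Augment Plant→Q→City: bottleneck 6, flow now 12.
Augment Plant→R→V→City: bottleneck 9, flow now 21.
No augmenting path remains; maximum flow = 21.
By max-flow min-cut, the minimum cut capacity equals the max flow.
In the residual graph, reachable from Plant: {Plant, W}.
Min-cut edges: Plant→Q (6), Plant→R (9), Plant→City (6); capacity 6 + 9 + 6 = 21.

21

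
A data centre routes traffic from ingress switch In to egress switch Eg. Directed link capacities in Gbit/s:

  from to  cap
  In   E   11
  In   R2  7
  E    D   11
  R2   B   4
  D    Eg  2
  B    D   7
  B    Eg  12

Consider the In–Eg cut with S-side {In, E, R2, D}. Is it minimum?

Given cut capacity: 4 + 2 = 6.
Augment In→E→D→Eg: bottleneck 2, flow now 2.
Augment In→R2→B→Eg: bottleneck 4, flow now 6.
No augmenting path remains; maximum flow = 6.
Cut capacity 6 equals the max flow, so it is a minimum cut.

Yes — it is a minimum cut (capacity 6).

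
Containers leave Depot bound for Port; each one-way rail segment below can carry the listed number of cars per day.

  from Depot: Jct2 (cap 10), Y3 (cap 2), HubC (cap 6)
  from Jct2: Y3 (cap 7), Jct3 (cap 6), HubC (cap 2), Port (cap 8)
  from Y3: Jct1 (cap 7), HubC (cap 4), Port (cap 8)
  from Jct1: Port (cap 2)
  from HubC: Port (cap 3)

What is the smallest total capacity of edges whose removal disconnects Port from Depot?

15

Augment Depot→Jct2→Port: bottleneck 8, flow now 8.
Augment Depot→Y3→Port: bottleneck 2, flow now 10.
Augment Depot→HubC→Port: bottleneck 3, flow now 13.
Augment Depot→Jct2→Y3→Port: bottleneck 2, flow now 15.
No augmenting path remains; maximum flow = 15.
By max-flow min-cut, the minimum cut capacity equals the max flow.
In the residual graph, reachable from Depot: {Depot, HubC}.
Min-cut edges: Depot→Jct2 (10), Depot→Y3 (2), HubC→Port (3); capacity 10 + 2 + 3 = 15.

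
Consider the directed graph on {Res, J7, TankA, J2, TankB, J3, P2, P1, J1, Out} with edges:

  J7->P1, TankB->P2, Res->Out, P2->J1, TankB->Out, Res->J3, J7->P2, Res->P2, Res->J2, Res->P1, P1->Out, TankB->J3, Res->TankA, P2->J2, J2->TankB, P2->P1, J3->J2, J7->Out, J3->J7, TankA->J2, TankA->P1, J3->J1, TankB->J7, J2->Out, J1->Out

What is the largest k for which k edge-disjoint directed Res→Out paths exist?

Assign every edge capacity 1; by Menger, the answer equals the max flow.
Path Res→Out (+1); total 1.
Path Res→J2→Out (+1); total 2.
Path Res→P1→Out (+1); total 3.
Path Res→J3→J7→Out (+1); total 4.
Path Res→P2→J1→Out (+1); total 5.
Path Res→TankA→J2→TankB→Out (+1); total 6.
No residual Res→Out path; max flow = 6.
Certifying cut of size 6: {Res→J2, Res→J3, Res→Out, Res→P1, Res→P2, Res→TankA}.

6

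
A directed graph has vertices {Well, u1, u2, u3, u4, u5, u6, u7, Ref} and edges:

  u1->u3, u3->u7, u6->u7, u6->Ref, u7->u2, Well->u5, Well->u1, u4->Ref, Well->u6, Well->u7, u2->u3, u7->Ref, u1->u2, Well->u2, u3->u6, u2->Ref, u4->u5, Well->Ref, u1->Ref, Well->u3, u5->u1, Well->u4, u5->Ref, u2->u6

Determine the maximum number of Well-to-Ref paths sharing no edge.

Assign every edge capacity 1; by Menger, the answer equals the max flow.
Path Well→Ref (+1); total 1.
Path Well→u1→Ref (+1); total 2.
Path Well→u2→Ref (+1); total 3.
Path Well→u4→Ref (+1); total 4.
Path Well→u5→Ref (+1); total 5.
Path Well→u6→Ref (+1); total 6.
Path Well→u7→Ref (+1); total 7.
No residual Well→Ref path; max flow = 7.
Certifying cut of size 7: {Well→Ref, Well→u1, Well→u4, Well→u5, u2→Ref, u6→Ref, u7→Ref}.

7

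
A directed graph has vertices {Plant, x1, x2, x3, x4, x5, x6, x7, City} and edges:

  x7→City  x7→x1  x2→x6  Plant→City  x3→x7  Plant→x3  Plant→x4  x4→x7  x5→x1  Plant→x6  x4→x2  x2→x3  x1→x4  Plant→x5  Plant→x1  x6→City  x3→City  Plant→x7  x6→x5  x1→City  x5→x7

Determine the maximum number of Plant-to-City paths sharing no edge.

Assign every edge capacity 1; by Menger, the answer equals the max flow.
Path Plant→City (+1); total 1.
Path Plant→x1→City (+1); total 2.
Path Plant→x3→City (+1); total 3.
Path Plant→x6→City (+1); total 4.
Path Plant→x7→City (+1); total 5.
No residual Plant→City path; max flow = 5.
Certifying cut of size 5: {Plant→City, x1→City, x3→City, x6→City, x7→City}.

5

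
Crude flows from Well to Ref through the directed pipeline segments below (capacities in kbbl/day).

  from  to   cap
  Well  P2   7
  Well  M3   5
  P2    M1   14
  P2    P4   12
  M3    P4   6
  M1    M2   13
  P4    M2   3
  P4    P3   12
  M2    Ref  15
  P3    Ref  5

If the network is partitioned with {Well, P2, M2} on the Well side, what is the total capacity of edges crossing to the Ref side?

Edges leaving {Well, P2, M2}: Well→M3 (5), P2→M1 (14), P2→P4 (12), M2→Ref (15).
Cut capacity = 5 + 14 + 12 + 15 = 46.

46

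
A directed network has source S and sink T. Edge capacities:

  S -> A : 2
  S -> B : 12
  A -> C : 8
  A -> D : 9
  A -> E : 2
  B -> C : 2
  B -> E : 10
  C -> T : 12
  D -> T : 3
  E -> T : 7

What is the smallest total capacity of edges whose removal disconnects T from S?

11

Augment S→A→C→T: bottleneck 2, flow now 2.
Augment S→B→C→T: bottleneck 2, flow now 4.
Augment S→B→E→T: bottleneck 7, flow now 11.
No augmenting path remains; maximum flow = 11.
By max-flow min-cut, the minimum cut capacity equals the max flow.
In the residual graph, reachable from S: {S, B, E}.
Min-cut edges: S→A (2), B→C (2), E→T (7); capacity 2 + 2 + 7 = 11.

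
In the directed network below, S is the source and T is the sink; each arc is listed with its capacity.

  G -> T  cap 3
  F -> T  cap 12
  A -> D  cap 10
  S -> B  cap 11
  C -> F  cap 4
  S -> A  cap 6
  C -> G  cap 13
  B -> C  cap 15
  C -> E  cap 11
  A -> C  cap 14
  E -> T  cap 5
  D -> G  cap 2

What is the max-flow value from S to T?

12

Augment S→A→C→E→T: bottleneck 5, flow now 5.
Augment S→A→C→F→T: bottleneck 1, flow now 6.
Augment S→B→C→F→T: bottleneck 3, flow now 9.
Augment S→B→C→G→T: bottleneck 3, flow now 12.
No augmenting path remains; maximum flow = 12.
In the residual graph, reachable from S: {S, A, B, C, D, E, G}.
Min-cut edges: C→F (4), E→T (5), G→T (3); capacity 4 + 5 + 3 = 12.
This cut is saturated, so no flow can exceed 12.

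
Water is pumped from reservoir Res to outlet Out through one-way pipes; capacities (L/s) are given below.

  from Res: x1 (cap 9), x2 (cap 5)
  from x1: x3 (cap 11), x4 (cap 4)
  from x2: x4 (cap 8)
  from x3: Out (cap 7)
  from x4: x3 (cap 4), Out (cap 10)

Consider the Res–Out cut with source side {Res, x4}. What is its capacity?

Edges leaving {Res, x4}: Res→x1 (9), Res→x2 (5), x4→x3 (4), x4→Out (10).
Cut capacity = 9 + 5 + 4 + 10 = 28.

28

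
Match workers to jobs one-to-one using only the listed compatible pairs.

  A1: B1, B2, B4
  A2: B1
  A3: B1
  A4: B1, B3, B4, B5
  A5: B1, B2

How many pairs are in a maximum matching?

Unit-capacity flow: source→left, listed edges, right→sink; max matching = max flow.
Augmenting path A1→B1 (+1); matched 1.
Augmenting path A4→B3 (+1); matched 2.
Augmenting path A5→B2 (+1); matched 3.
Augmenting path A2→B1→A1→B4 (+1); matched 4.
No augmenting path remains; maximum matching = 4.
König certificate: {A1, A4, A5, B1} is a vertex cover of size 4 (every listed pair touches it), so no matching can be larger.

4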